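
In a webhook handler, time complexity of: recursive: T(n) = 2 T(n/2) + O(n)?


Reasoning: master theorem case 2 (merge-sort recurrence)
Complexity: O(n log n)

O(n log n)


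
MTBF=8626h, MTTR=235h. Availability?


Availability = MTBF / (MTBF + MTTR)
Availability = 8626 / (8626 + 235)
Availability = 8626 / 8861
Availability = 97.3479%

97.3479%


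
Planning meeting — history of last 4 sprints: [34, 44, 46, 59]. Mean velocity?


Formula: Avg velocity = Total points / Number of sprints
Points: [34, 44, 46, 59]
Sum = 34 + 44 + 46 + 59 = 183
Avg velocity = 183 / 4 = 45.75 points/sprint

45.75 points/sprint


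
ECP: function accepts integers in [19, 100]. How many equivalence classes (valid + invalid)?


Valid range: [19, 100]
Class 1: x < 19 — invalid
Class 2: 19 ≤ x ≤ 100 — valid
Class 3: x > 100 — invalid
Total equivalence classes: 3

3 equivalence classes


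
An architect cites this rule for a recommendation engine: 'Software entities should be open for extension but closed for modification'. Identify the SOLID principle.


This describes the Open/Closed Principle (OCP)

Open/Closed Principle (OCP)


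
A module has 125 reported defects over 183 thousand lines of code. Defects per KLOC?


Defect density = defects / KLOC
Defect density = 125 / 183
Defect density = 0.683 defects/KLOC

0.683 defects/KLOC


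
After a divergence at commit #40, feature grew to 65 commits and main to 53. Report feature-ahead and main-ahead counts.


Common ancestor: commit #40
feature commits after divergence: 65 - 40 = 25
main commits after divergence: 53 - 40 = 13
feature is 25 commits ahead of main
main is 13 commits ahead of feature

feature ahead: 25, main ahead: 13


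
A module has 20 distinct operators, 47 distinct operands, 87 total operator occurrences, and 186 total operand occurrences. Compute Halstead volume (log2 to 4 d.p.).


Formula: V = N * log2(η), where N = N1 + N2 and η = η1 + η2
η = 20 + 47 = 67
N = 87 + 186 = 273
log2(67) ≈ 6.0661
V = 273 * 6.0661 = 1656.05

1656.05


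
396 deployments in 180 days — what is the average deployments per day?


Formula: deployments per day = releases / days
= 396 / 180
= 2.2 deploys/day
(equivalently, 15.4 deploys/week)

2.2 deploys/day


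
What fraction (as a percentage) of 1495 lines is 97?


Coverage = covered / total * 100
Coverage = 97 / 1495 * 100
Coverage = 6.49%

6.49%


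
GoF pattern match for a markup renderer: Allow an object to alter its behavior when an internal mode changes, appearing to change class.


This matches the State pattern

State


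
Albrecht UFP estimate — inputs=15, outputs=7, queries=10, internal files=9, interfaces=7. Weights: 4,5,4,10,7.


UFP = EI*4 + EO*5 + EQ*4 + ILF*10 + EIF*7
UFP = 15*4 + 7*5 + 10*4 + 9*10 + 7*7
UFP = 60 + 35 + 40 + 90 + 49
UFP = 274

274


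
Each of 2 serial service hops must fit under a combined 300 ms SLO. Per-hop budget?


Formula: per_stage = total_budget / stages
per_stage = 300 / 2
per_stage = 150.0 ms

150.0 ms


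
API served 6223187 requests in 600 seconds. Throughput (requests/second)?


Formula: throughput = requests / seconds
throughput = 6223187 / 600
throughput = 10371.98 requests/second

10371.98 requests/second


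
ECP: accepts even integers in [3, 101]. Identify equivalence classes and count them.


Constraint: even integers in [3, 101]
Class 1: x < 3 — out-of-range invalid
Class 2: x in [3,101] but odd — wrong type invalid
Class 3: x in [3,101] and even — valid
Class 4: x > 101 — out-of-range invalid
Total equivalence classes: 4

4 equivalence classes


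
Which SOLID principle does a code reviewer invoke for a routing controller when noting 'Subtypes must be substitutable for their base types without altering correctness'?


This describes the Liskov Substitution Principle (LSP)

Liskov Substitution Principle (LSP)


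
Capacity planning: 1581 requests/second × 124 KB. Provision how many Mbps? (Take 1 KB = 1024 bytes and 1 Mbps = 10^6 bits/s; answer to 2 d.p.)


Formula: Mbps = payload_bytes * RPS * 8 / 1e6
Payload per request = 124 KB = 124 * 1024 = 126976 bytes
Total bytes/sec = 126976 * 1581 = 200749056
Total bits/sec = 200749056 * 8 = 1605992448
Mbps = 1605992448 / 1e6 = 1605.99

1605.99 Mbps


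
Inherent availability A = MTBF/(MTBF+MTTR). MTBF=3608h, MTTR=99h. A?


Availability = MTBF / (MTBF + MTTR)
Availability = 3608 / (3608 + 99)
Availability = 3608 / 3707
Availability = 97.3294%

97.3294%


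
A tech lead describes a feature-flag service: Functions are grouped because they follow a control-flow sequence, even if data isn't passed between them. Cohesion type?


Reasoning: Grouped by order of execution within a routine, not by data flow
Type: Procedural cohesion

Procedural cohesion


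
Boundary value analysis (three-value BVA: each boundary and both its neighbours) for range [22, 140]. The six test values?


Range: [22, 140]
Boundaries: just below min, min, min+1, max-1, max, just above max
Values: [21, 22, 23, 139, 140, 141]

[21, 22, 23, 139, 140, 141]


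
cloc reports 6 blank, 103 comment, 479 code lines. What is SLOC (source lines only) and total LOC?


Total LOC = blank + comment + code
Total LOC = 6 + 103 + 479 = 588
SLOC (source only) = code = 479

Total LOC: 588, SLOC: 479


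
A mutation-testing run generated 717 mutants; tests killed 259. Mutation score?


Mutation score = killed / total * 100
Mutation score = 259 / 717 * 100
Mutation score = 36.12%

36.12%


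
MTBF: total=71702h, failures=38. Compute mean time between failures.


Formula: MTBF = Total operating time / Number of failures
MTBF = 71702 / 38
MTBF = 1886.89 hours

1886.89 hours


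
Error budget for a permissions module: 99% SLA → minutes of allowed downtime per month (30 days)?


Formula: allowed downtime = period * (100 - SLA) / 100
Period (month (30 days)) = 43200 minutes
Unavailability fraction = (100 - 99.0) / 100
Allowed downtime = 43200 * (100 - 99.0) / 100
Allowed downtime = 432.0 minutes

432.0 minutes


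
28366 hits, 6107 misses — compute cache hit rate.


Formula: hit rate = hits / (hits + misses) * 100
hit rate = 28366 / (28366 + 6107) * 100
hit rate = 28366 / 34473 * 100
hit rate = 82.28%

82.28%


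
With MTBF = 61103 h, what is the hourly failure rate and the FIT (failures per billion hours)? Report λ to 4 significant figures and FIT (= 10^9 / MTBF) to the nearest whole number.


Formula: λ = 1 / MTBF; FIT = λ × 1e9 = 1e9 / MTBF
λ = 1 / 61103 ≈ 1.637e-05 failures/hour
FIT = 1e9 / 61103 ≈ 16366 failures per 1e9 hours (nearest whole number)

λ = 1.637e-05 /h, FIT = 16366


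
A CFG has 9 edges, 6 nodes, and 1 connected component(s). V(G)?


Formula: V(G) = E - N + 2P
V(G) = 9 - 6 + 2*1
V(G) = 3 + 2
V(G) = 5

5


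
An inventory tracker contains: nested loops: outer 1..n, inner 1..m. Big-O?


Reasoning: product of independent bounds
Complexity: O(n*m)

O(n*m)


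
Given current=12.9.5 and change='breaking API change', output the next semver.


Current: 12.9.5
Change category: 'breaking API change' → major bump
SemVer rule: major bump → increment MAJOR, reset MINOR and PATCH to 0
New: 13.0.0

13.0.0


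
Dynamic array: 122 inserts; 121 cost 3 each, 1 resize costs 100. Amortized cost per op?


Formula: Amortized cost = Total cost / Operations
Total cost = (121 * 3) + (1 * 100)
Total cost = 363 + 100 = 463
Amortized = 463 / 122 = 3.7951

3.7951


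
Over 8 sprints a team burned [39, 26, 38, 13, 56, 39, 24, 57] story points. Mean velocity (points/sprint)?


Formula: Avg velocity = Total points / Number of sprints
Points: [39, 26, 38, 13, 56, 39, 24, 57]
Sum = 39 + 26 + 38 + 13 + 56 + 39 + 24 + 57 = 292
Avg velocity = 292 / 8 = 36.5 points/sprint

36.5 points/sprint


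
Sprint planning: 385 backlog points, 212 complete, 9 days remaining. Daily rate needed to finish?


Formula: Required rate = Remaining points / Days left
Remaining = 385 - 212 = 173 points
Required rate = 173 / 9 = 19.22 points/day

19.22 points/day


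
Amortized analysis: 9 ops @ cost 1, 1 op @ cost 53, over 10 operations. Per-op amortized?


Formula: Amortized cost = Total cost / Operations
Total cost = (9 * 1) + (1 * 53)
Total cost = 9 + 53 = 62
Amortized = 62 / 10 = 6.2

6.2


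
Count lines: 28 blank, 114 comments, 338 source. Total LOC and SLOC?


Total LOC = blank + comment + code
Total LOC = 28 + 114 + 338 = 480
SLOC (source only) = code = 338

Total LOC: 480, SLOC: 338


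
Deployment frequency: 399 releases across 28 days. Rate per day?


Formula: deployments per day = releases / days
= 399 / 28
= 14.25 deploys/day
(equivalently, 99.75 deploys/week)

14.25 deploys/day


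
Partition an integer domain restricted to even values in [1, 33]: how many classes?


Constraint: even integers in [1, 33]
Class 1: x < 1 — out-of-range invalid
Class 2: x in [1,33] but odd — wrong type invalid
Class 3: x in [1,33] and even — valid
Class 4: x > 33 — out-of-range invalid
Total equivalence classes: 4

4 equivalence classes


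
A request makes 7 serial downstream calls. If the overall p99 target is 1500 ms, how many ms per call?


Formula: per_stage = total_budget / stages
per_stage = 1500 / 7
per_stage = 214.29 ms

214.29 ms


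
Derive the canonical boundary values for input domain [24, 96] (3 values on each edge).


Range: [24, 96]
Boundaries: just below min, min, min+1, max-1, max, just above max
Values: [23, 24, 25, 95, 96, 97]

[23, 24, 25, 95, 96, 97]


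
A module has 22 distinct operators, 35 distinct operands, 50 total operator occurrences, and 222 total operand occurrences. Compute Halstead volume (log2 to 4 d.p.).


Formula: V = N * log2(η), where N = N1 + N2 and η = η1 + η2
η = 22 + 35 = 57
N = 50 + 222 = 272
log2(57) ≈ 5.8329
V = 272 * 5.8329 = 1586.55

1586.55


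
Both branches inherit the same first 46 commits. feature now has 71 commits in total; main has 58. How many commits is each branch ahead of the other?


Common ancestor: commit #46
feature commits after divergence: 71 - 46 = 25
main commits after divergence: 58 - 46 = 12
feature is 25 commits ahead of main
main is 12 commits ahead of feature

feature ahead: 25, main ahead: 12


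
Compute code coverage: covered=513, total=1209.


Coverage = covered / total * 100
Coverage = 513 / 1209 * 100
Coverage = 42.43%

42.43%


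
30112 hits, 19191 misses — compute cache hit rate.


Formula: hit rate = hits / (hits + misses) * 100
hit rate = 30112 / (30112 + 19191) * 100
hit rate = 30112 / 49303 * 100
hit rate = 61.08%

61.08%


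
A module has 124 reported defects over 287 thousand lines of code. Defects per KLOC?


Defect density = defects / KLOC
Defect density = 124 / 287
Defect density = 0.432 defects/KLOC

0.432 defects/KLOC


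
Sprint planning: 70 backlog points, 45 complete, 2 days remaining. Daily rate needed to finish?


Formula: Required rate = Remaining points / Days left
Remaining = 70 - 45 = 25 points
Required rate = 25 / 2 = 12.5 points/day

12.5 points/day


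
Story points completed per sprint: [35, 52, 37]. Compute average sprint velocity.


Formula: Avg velocity = Total points / Number of sprints
Points: [35, 52, 37]
Sum = 35 + 52 + 37 = 124
Avg velocity = 124 / 3 = 41.33 points/sprint

41.33 points/sprint


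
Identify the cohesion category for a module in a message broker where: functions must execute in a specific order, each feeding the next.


Reasoning: Output of one is input to next
Type: Sequential cohesion

Sequential cohesion


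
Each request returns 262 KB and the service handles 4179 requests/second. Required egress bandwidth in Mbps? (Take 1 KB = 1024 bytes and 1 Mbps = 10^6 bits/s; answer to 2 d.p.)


Formula: Mbps = payload_bytes * RPS * 8 / 1e6
Payload per request = 262 KB = 262 * 1024 = 268288 bytes
Total bytes/sec = 268288 * 4179 = 1121175552
Total bits/sec = 1121175552 * 8 = 8969404416
Mbps = 8969404416 / 1e6 = 8969.4

8969.4 Mbps


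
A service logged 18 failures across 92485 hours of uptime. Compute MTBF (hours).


Formula: MTBF = Total operating time / Number of failures
MTBF = 92485 / 18
MTBF = 5138.06 hours

5138.06 hours


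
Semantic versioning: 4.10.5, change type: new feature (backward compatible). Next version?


Current: 4.10.5
Change category: 'new feature (backward compatible)' → minor bump
SemVer rule: minor bump → increment MINOR, reset PATCH to 0 (MAJOR unchanged)
New: 4.11.0

4.11.0


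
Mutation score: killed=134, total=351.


Mutation score = killed / total * 100
Mutation score = 134 / 351 * 100
Mutation score = 38.18%

38.18%


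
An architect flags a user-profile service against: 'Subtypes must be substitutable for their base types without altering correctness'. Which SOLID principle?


This describes the Liskov Substitution Principle (LSP)

Liskov Substitution Principle (LSP)


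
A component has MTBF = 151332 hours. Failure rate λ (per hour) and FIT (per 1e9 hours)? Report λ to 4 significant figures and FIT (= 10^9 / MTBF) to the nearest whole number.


Formula: λ = 1 / MTBF; FIT = λ × 1e9 = 1e9 / MTBF
λ = 1 / 151332 ≈ 6.608e-06 failures/hour
FIT = 1e9 / 151332 ≈ 6608 failures per 1e9 hours (nearest whole number)

λ = 6.608e-06 /h, FIT = 6608


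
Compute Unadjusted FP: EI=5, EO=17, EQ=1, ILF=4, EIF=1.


UFP = EI*4 + EO*5 + EQ*4 + ILF*10 + EIF*7
UFP = 5*4 + 17*5 + 1*4 + 4*10 + 1*7
UFP = 20 + 85 + 4 + 40 + 7
UFP = 156

156


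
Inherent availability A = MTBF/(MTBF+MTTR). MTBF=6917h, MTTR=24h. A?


Availability = MTBF / (MTBF + MTTR)
Availability = 6917 / (6917 + 24)
Availability = 6917 / 6941
Availability = 99.6542%

99.6542%


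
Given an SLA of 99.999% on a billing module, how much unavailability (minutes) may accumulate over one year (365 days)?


Formula: allowed downtime = period * (100 - SLA) / 100
Period (year (365 days)) = 525600 minutes
Unavailability fraction = (100 - 99.999) / 100
Allowed downtime = 525600 * (100 - 99.999) / 100
Allowed downtime = 5.256 minutes

5.256 minutes


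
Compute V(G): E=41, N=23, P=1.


Formula: V(G) = E - N + 2P
V(G) = 41 - 23 + 2*1
V(G) = 18 + 2
V(G) = 20

20


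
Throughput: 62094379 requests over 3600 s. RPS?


Formula: throughput = requests / seconds
throughput = 62094379 / 3600
throughput = 17248.44 requests/second

17248.44 requests/second


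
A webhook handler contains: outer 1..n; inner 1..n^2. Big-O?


Reasoning: n times n^2
Complexity: O(n^3)

O(n^3)


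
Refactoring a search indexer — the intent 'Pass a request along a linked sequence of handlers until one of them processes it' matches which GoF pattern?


This matches the Chain of Responsibility pattern

Chain of Responsibility


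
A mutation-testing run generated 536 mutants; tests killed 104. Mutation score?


Mutation score = killed / total * 100
Mutation score = 104 / 536 * 100
Mutation score = 19.4%

19.4%


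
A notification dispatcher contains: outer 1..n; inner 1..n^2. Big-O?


Reasoning: n times n^2
Complexity: O(n^3)

O(n^3)


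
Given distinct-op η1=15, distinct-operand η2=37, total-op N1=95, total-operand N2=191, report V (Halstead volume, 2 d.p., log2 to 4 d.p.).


Formula: V = N * log2(η), where N = N1 + N2 and η = η1 + η2
η = 15 + 37 = 52
N = 95 + 191 = 286
log2(52) ≈ 5.7004
V = 286 * 5.7004 = 1630.31

1630.31


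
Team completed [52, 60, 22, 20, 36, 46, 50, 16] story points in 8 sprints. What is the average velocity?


Formula: Avg velocity = Total points / Number of sprints
Points: [52, 60, 22, 20, 36, 46, 50, 16]
Sum = 52 + 60 + 22 + 20 + 36 + 46 + 50 + 16 = 302
Avg velocity = 302 / 8 = 37.75 points/sprint

37.75 points/sprint


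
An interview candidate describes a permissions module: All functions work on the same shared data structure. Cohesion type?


Reasoning: Functions share data
Type: Communicational cohesion

Communicational cohesion


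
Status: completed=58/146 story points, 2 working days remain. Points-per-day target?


Formula: Required rate = Remaining points / Days left
Remaining = 146 - 58 = 88 points
Required rate = 88 / 2 = 44.0 points/day

44.0 points/day


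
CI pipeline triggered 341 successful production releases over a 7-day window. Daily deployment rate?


Formula: deployments per day = releases / days
= 341 / 7
= 48.714 deploys/day
(equivalently, 341.0 deploys/week)

48.714 deploys/day


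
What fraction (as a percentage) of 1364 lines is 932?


Coverage = covered / total * 100
Coverage = 932 / 1364 * 100
Coverage = 68.33%

68.33%


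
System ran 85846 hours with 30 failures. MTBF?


Formula: MTBF = Total operating time / Number of failures
MTBF = 85846 / 30
MTBF = 2861.53 hours

2861.53 hours


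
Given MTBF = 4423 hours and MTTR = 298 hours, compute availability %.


Availability = MTBF / (MTBF + MTTR)
Availability = 4423 / (4423 + 298)
Availability = 4423 / 4721
Availability = 93.6878%

93.6878%


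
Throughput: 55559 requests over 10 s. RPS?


Formula: throughput = requests / seconds
throughput = 55559 / 10
throughput = 5555.9 requests/second

5555.9 requests/second


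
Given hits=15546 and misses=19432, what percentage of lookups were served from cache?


Formula: hit rate = hits / (hits + misses) * 100
hit rate = 15546 / (15546 + 19432) * 100
hit rate = 15546 / 34978 * 100
hit rate = 44.45%

44.45%


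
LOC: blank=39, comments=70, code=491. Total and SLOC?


Total LOC = blank + comment + code
Total LOC = 39 + 70 + 491 = 600
SLOC (source only) = code = 491

Total LOC: 600, SLOC: 491


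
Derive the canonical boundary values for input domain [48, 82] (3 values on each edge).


Range: [48, 82]
Boundaries: just below min, min, min+1, max-1, max, just above max
Values: [47, 48, 49, 81, 82, 83]

[47, 48, 49, 81, 82, 83]


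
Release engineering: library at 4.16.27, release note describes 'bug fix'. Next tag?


Current: 4.16.27
Change category: 'bug fix' → patch bump
SemVer rule: patch bump → increment PATCH (MAJOR and MINOR unchanged)
New: 4.16.28

4.16.28


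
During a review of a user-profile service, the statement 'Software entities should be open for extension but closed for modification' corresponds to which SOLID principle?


This describes the Open/Closed Principle (OCP)

Open/Closed Principle (OCP)


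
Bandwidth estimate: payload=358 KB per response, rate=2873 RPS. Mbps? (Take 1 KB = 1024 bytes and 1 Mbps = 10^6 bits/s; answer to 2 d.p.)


Formula: Mbps = payload_bytes * RPS * 8 / 1e6
Payload per request = 358 KB = 358 * 1024 = 366592 bytes
Total bytes/sec = 366592 * 2873 = 1053218816
Total bits/sec = 1053218816 * 8 = 8425750528
Mbps = 8425750528 / 1e6 = 8425.75

8425.75 Mbps


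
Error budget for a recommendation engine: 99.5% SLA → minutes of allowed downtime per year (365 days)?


Formula: allowed downtime = period * (100 - SLA) / 100
Period (year (365 days)) = 525600 minutes
Unavailability fraction = (100 - 99.5) / 100
Allowed downtime = 525600 * (100 - 99.5) / 100
Allowed downtime = 2628.0 minutes

2628.0 minutes


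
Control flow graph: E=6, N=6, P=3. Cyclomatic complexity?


Formula: V(G) = E - N + 2P
V(G) = 6 - 6 + 2*3
V(G) = 0 + 6
V(G) = 6

6


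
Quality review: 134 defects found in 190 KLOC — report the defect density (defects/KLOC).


Defect density = defects / KLOC
Defect density = 134 / 190
Defect density = 0.705 defects/KLOC

0.705 defects/KLOC


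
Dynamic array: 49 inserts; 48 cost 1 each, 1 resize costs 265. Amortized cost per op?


Formula: Amortized cost = Total cost / Operations
Total cost = (48 * 1) + (1 * 265)
Total cost = 48 + 265 = 313
Amortized = 313 / 49 = 6.3878

6.3878


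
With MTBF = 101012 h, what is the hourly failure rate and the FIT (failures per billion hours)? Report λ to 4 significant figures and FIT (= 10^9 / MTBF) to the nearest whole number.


Formula: λ = 1 / MTBF; FIT = λ × 1e9 = 1e9 / MTBF
λ = 1 / 101012 ≈ 9.900e-06 failures/hour
FIT = 1e9 / 101012 ≈ 9900 failures per 1e9 hours (nearest whole number)

λ = 9.900e-06 /h, FIT = 9900


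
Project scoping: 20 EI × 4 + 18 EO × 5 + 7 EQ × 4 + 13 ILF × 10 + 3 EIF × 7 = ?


UFP = EI*4 + EO*5 + EQ*4 + ILF*10 + EIF*7
UFP = 20*4 + 18*5 + 7*4 + 13*10 + 3*7
UFP = 80 + 90 + 28 + 130 + 21
UFP = 349

349


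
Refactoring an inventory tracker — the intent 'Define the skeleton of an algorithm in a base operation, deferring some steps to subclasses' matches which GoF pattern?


This matches the Template Method pattern

Template Method


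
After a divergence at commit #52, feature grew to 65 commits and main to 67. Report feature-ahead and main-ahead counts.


Common ancestor: commit #52
feature commits after divergence: 65 - 52 = 13
main commits after divergence: 67 - 52 = 15
feature is 13 commits ahead of main
main is 15 commits ahead of feature

feature ahead: 13, main ahead: 15


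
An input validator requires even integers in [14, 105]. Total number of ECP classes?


Constraint: even integers in [14, 105]
Class 1: x < 14 — out-of-range invalid
Class 2: x in [14,105] but odd — wrong type invalid
Class 3: x in [14,105] and even — valid
Class 4: x > 105 — out-of-range invalid
Total equivalence classes: 4

4 equivalence classes


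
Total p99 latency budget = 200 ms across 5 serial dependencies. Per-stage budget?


Formula: per_stage = total_budget / stages
per_stage = 200 / 5
per_stage = 40.0 ms

40.0 ms


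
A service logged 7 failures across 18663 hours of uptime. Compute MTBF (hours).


Formula: MTBF = Total operating time / Number of failures
MTBF = 18663 / 7
MTBF = 2666.14 hours

2666.14 hours


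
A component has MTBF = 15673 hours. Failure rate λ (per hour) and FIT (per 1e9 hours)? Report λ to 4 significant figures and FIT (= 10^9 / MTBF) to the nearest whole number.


Formula: λ = 1 / MTBF; FIT = λ × 1e9 = 1e9 / MTBF
λ = 1 / 15673 ≈ 6.380e-05 failures/hour
FIT = 1e9 / 15673 ≈ 63804 failures per 1e9 hours (nearest whole number)

λ = 6.380e-05 /h, FIT = 63804


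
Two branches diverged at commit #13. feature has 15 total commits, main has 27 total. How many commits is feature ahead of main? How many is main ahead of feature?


Common ancestor: commit #13
feature commits after divergence: 15 - 13 = 2
main commits after divergence: 27 - 13 = 14
feature is 2 commits ahead of main
main is 14 commits ahead of feature

feature ahead: 2, main ahead: 14


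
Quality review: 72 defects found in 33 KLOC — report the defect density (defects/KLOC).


Defect density = defects / KLOC
Defect density = 72 / 33
Defect density = 2.182 defects/KLOC

2.182 defects/KLOC


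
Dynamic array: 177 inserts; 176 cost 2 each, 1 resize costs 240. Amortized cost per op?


Formula: Amortized cost = Total cost / Operations
Total cost = (176 * 2) + (1 * 240)
Total cost = 352 + 240 = 592
Amortized = 592 / 177 = 3.3446

3.3446


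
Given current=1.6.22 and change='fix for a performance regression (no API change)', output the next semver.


Current: 1.6.22
Change category: 'fix for a performance regression (no API change)' → patch bump
SemVer rule: patch bump → increment PATCH (MAJOR and MINOR unchanged)
New: 1.6.23

1.6.23


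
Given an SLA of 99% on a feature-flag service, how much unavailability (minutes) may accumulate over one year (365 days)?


Formula: allowed downtime = period * (100 - SLA) / 100
Period (year (365 days)) = 525600 minutes
Unavailability fraction = (100 - 99.0) / 100
Allowed downtime = 525600 * (100 - 99.0) / 100
Allowed downtime = 5256.0 minutes

5256.0 minutes


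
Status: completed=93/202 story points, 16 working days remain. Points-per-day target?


Formula: Required rate = Remaining points / Days left
Remaining = 202 - 93 = 109 points
Required rate = 109 / 16 = 6.81 points/day

6.81 points/day


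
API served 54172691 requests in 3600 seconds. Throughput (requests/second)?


Formula: throughput = requests / seconds
throughput = 54172691 / 3600
throughput = 15047.97 requests/second

15047.97 requests/second


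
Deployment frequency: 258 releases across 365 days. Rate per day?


Formula: deployments per day = releases / days
= 258 / 365
= 0.707 deploys/day
(equivalently, 4.95 deploys/week)

0.707 deploys/day


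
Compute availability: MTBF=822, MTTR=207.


Availability = MTBF / (MTBF + MTTR)
Availability = 822 / (822 + 207)
Availability = 822 / 1029
Availability = 79.8834%

79.8834%


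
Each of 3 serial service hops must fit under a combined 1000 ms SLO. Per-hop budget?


Formula: per_stage = total_budget / stages
per_stage = 1000 / 3
per_stage = 333.33 ms

333.33 ms


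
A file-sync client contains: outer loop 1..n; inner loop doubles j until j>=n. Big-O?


Reasoning: linear outer times logarithmic inner
Complexity: O(n log n)

O(n log n)


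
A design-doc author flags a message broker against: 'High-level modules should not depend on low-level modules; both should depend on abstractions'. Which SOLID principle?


This describes the Dependency Inversion Principle (DIP)

Dependency Inversion Principle (DIP)


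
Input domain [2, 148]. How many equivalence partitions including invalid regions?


Valid range: [2, 148]
Class 1: x < 2 — invalid
Class 2: 2 ≤ x ≤ 148 — valid
Class 3: x > 148 — invalid
Total equivalence classes: 3

3 equivalence classes


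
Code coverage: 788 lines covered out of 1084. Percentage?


Coverage = covered / total * 100
Coverage = 788 / 1084 * 100
Coverage = 72.69%

72.69%


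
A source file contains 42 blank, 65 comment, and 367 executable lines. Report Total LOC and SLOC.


Total LOC = blank + comment + code
Total LOC = 42 + 65 + 367 = 474
SLOC (source only) = code = 367

Total LOC: 474, SLOC: 367


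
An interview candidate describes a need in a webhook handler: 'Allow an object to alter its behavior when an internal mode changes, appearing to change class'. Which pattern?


This matches the State pattern

State


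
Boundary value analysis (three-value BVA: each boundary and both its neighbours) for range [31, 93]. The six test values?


Range: [31, 93]
Boundaries: just below min, min, min+1, max-1, max, just above max
Values: [30, 31, 32, 92, 93, 94]

[30, 31, 32, 92, 93, 94]


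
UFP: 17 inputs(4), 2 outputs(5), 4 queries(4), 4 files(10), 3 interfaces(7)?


UFP = EI*4 + EO*5 + EQ*4 + ILF*10 + EIF*7
UFP = 17*4 + 2*5 + 4*4 + 4*10 + 3*7
UFP = 68 + 10 + 16 + 40 + 21
UFP = 155

155


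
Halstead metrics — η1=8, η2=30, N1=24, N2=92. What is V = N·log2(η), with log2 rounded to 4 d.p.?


Formula: V = N * log2(η), where N = N1 + N2 and η = η1 + η2
η = 8 + 30 = 38
N = 24 + 92 = 116
log2(38) ≈ 5.2479
V = 116 * 5.2479 = 608.76

608.76


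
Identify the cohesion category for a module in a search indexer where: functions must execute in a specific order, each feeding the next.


Reasoning: Output of one is input to next
Type: Sequential cohesion

Sequential cohesion


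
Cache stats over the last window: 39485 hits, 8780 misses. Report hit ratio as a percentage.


Formula: hit rate = hits / (hits + misses) * 100
hit rate = 39485 / (39485 + 8780) * 100
hit rate = 39485 / 48265 * 100
hit rate = 81.81%

81.81%


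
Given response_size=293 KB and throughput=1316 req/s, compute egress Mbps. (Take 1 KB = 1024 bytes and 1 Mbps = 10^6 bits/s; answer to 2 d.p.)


Formula: Mbps = payload_bytes * RPS * 8 / 1e6
Payload per request = 293 KB = 293 * 1024 = 300032 bytes
Total bytes/sec = 300032 * 1316 = 394842112
Total bits/sec = 394842112 * 8 = 3158736896
Mbps = 3158736896 / 1e6 = 3158.74

3158.74 Mbps


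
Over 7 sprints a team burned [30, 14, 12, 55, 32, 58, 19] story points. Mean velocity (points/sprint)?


Formula: Avg velocity = Total points / Number of sprints
Points: [30, 14, 12, 55, 32, 58, 19]
Sum = 30 + 14 + 12 + 55 + 32 + 58 + 19 = 220
Avg velocity = 220 / 7 = 31.43 points/sprint

31.43 points/sprint


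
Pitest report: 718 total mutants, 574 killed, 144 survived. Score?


Mutation score = killed / total * 100
Mutation score = 574 / 718 * 100
Mutation score = 79.94%

79.94%


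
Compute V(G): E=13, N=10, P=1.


Formula: V(G) = E - N + 2P
V(G) = 13 - 10 + 2*1
V(G) = 3 + 2
V(G) = 5

5


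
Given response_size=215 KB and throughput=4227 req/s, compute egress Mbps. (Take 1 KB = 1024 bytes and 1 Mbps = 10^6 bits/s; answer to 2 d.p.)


Formula: Mbps = payload_bytes * RPS * 8 / 1e6
Payload per request = 215 KB = 215 * 1024 = 220160 bytes
Total bytes/sec = 220160 * 4227 = 930616320
Total bits/sec = 930616320 * 8 = 7444930560
Mbps = 7444930560 / 1e6 = 7444.93

7444.93 Mbps


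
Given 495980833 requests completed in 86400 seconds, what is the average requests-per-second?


Formula: throughput = requests / seconds
throughput = 495980833 / 86400
throughput = 5740.52 requests/second

5740.52 requests/second


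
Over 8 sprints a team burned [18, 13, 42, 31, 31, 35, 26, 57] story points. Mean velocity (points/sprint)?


Formula: Avg velocity = Total points / Number of sprints
Points: [18, 13, 42, 31, 31, 35, 26, 57]
Sum = 18 + 13 + 42 + 31 + 31 + 35 + 26 + 57 = 253
Avg velocity = 253 / 8 = 31.63 points/sprint

31.63 points/sprint


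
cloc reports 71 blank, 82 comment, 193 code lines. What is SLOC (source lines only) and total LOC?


Total LOC = blank + comment + code
Total LOC = 71 + 82 + 193 = 346
SLOC (source only) = code = 193

Total LOC: 346, SLOC: 193


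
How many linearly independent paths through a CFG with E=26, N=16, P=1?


Formula: V(G) = E - N + 2P
V(G) = 26 - 16 + 2*1
V(G) = 10 + 2
V(G) = 12

12


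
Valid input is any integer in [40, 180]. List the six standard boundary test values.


Range: [40, 180]
Boundaries: just below min, min, min+1, max-1, max, just above max
Values: [39, 40, 41, 179, 180, 181]

[39, 40, 41, 179, 180, 181]


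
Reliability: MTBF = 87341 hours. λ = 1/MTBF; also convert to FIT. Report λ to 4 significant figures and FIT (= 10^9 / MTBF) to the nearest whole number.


Formula: λ = 1 / MTBF; FIT = λ × 1e9 = 1e9 / MTBF
λ = 1 / 87341 ≈ 1.145e-05 failures/hour
FIT = 1e9 / 87341 ≈ 11449 failures per 1e9 hours (nearest whole number)

λ = 1.145e-05 /h, FIT = 11449


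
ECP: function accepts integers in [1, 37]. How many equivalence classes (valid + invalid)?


Valid range: [1, 37]
Class 1: x < 1 — invalid
Class 2: 1 ≤ x ≤ 37 — valid
Class 3: x > 37 — invalid
Total equivalence classes: 3

3 equivalence classes


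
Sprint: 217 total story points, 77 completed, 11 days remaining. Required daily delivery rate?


Formula: Required rate = Remaining points / Days left
Remaining = 217 - 77 = 140 points
Required rate = 140 / 11 = 12.73 points/day

12.73 points/day


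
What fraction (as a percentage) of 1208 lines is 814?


Coverage = covered / total * 100
Coverage = 814 / 1208 * 100
Coverage = 67.38%

67.38%


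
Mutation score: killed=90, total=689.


Mutation score = killed / total * 100
Mutation score = 90 / 689 * 100
Mutation score = 13.06%

13.06%


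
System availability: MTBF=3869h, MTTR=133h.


Availability = MTBF / (MTBF + MTTR)
Availability = 3869 / (3869 + 133)
Availability = 3869 / 4002
Availability = 96.6767%

96.6767%


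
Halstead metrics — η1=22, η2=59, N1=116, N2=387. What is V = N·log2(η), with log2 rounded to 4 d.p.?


Formula: V = N * log2(η), where N = N1 + N2 and η = η1 + η2
η = 22 + 59 = 81
N = 116 + 387 = 503
log2(81) ≈ 6.3399
V = 503 * 6.3399 = 3188.97

3188.97


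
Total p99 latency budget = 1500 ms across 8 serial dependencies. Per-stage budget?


Formula: per_stage = total_budget / stages
per_stage = 1500 / 8
per_stage = 187.5 ms

187.5 ms


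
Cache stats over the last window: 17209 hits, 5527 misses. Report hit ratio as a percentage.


Formula: hit rate = hits / (hits + misses) * 100
hit rate = 17209 / (17209 + 5527) * 100
hit rate = 17209 / 22736 * 100
hit rate = 75.69%

75.69%


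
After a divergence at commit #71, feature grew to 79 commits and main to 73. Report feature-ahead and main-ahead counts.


Common ancestor: commit #71
feature commits after divergence: 79 - 71 = 8
main commits after divergence: 73 - 71 = 2
feature is 8 commits ahead of main
main is 2 commits ahead of feature

feature ahead: 8, main ahead: 2


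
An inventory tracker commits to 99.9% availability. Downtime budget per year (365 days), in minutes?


Formula: allowed downtime = period * (100 - SLA) / 100
Period (year (365 days)) = 525600 minutes
Unavailability fraction = (100 - 99.9) / 100
Allowed downtime = 525600 * (100 - 99.9) / 100
Allowed downtime = 525.6 minutes

525.6 minutes


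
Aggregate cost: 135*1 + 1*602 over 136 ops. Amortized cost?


Formula: Amortized cost = Total cost / Operations
Total cost = (135 * 1) + (1 * 602)
Total cost = 135 + 602 = 737
Amortized = 737 / 136 = 5.4191

5.4191


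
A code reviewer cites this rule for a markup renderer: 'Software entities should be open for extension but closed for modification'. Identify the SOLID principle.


This describes the Open/Closed Principle (OCP)

Open/Closed Principle (OCP)


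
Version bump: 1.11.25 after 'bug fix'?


Current: 1.11.25
Change category: 'bug fix' → patch bump
SemVer rule: patch bump → increment PATCH (MAJOR and MINOR unchanged)
New: 1.11.26

1.11.26


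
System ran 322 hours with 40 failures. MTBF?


Formula: MTBF = Total operating time / Number of failures
MTBF = 322 / 40
MTBF = 8.05 hours

8.05 hours


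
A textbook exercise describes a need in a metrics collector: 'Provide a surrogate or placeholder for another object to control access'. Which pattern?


This matches the Proxy pattern

Proxy


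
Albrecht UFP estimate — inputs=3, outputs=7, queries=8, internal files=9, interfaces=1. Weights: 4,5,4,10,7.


UFP = EI*4 + EO*5 + EQ*4 + ILF*10 + EIF*7
UFP = 3*4 + 7*5 + 8*4 + 9*10 + 1*7
UFP = 12 + 35 + 32 + 90 + 7
UFP = 176

176


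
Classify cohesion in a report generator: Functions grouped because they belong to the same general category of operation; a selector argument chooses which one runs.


Reasoning: Grouped by category of activity, not by data or sequence
Type: Logical cohesion

Logical cohesion


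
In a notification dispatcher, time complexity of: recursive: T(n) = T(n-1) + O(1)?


Reasoning: linear recursion with constant work per frame
Complexity: O(n)

O(n)


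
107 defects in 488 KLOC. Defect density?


Defect density = defects / KLOC
Defect density = 107 / 488
Defect density = 0.219 defects/KLOC

0.219 defects/KLOC


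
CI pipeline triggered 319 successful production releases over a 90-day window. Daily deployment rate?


Formula: deployments per day = releases / days
= 319 / 90
= 3.544 deploys/day
(equivalently, 24.81 deploys/week)

3.544 deploys/day


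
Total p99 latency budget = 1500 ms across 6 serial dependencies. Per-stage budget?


Formula: per_stage = total_budget / stages
per_stage = 1500 / 6
per_stage = 250.0 ms

250.0 ms


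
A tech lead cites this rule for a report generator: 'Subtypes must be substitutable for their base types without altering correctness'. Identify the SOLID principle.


This describes the Liskov Substitution Principle (LSP)

Liskov Substitution Principle (LSP)


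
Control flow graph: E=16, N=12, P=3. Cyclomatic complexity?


Formula: V(G) = E - N + 2P
V(G) = 16 - 12 + 2*3
V(G) = 4 + 6
V(G) = 10

10


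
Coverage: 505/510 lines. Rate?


Coverage = covered / total * 100
Coverage = 505 / 510 * 100
Coverage = 99.02%

99.02%


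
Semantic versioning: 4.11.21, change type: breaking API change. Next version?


Current: 4.11.21
Change category: 'breaking API change' → major bump
SemVer rule: major bump → increment MAJOR, reset MINOR and PATCH to 0
New: 5.0.0

5.0.0


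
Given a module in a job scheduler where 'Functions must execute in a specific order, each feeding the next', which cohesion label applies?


Reasoning: Output of one is input to next
Type: Sequential cohesion

Sequential cohesion


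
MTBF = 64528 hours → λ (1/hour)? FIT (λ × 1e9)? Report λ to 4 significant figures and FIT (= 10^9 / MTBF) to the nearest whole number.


Formula: λ = 1 / MTBF; FIT = λ × 1e9 = 1e9 / MTBF
λ = 1 / 64528 ≈ 1.550e-05 failures/hour
FIT = 1e9 / 64528 ≈ 15497 failures per 1e9 hours (nearest whole number)

λ = 1.550e-05 /h, FIT = 15497


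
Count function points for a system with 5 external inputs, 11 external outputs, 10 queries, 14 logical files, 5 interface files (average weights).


UFP = EI*4 + EO*5 + EQ*4 + ILF*10 + EIF*7
UFP = 5*4 + 11*5 + 10*4 + 14*10 + 5*7
UFP = 20 + 55 + 40 + 140 + 35
UFP = 290

290


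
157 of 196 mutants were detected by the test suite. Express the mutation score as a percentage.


Mutation score = killed / total * 100
Mutation score = 157 / 196 * 100
Mutation score = 80.1%

80.1%


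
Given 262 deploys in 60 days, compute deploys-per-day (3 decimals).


Formula: deployments per day = releases / days
= 262 / 60
= 4.367 deploys/day
(equivalently, 30.57 deploys/week)

4.367 deploys/day


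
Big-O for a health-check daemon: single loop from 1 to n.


Reasoning: one pass through n items
Complexity: O(n)

O(n)


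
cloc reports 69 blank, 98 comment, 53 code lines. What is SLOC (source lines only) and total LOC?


Total LOC = blank + comment + code
Total LOC = 69 + 98 + 53 = 220
SLOC (source only) = code = 53

Total LOC: 220, SLOC: 53


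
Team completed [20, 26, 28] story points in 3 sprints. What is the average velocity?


Formula: Avg velocity = Total points / Number of sprints
Points: [20, 26, 28]
Sum = 20 + 26 + 28 = 74
Avg velocity = 74 / 3 = 24.67 points/sprint

24.67 points/sprint


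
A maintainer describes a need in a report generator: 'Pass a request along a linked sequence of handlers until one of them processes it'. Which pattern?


This matches the Chain of Responsibility pattern

Chain of Responsibility


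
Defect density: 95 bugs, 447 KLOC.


Defect density = defects / KLOC
Defect density = 95 / 447
Defect density = 0.213 defects/KLOC

0.213 defects/KLOC


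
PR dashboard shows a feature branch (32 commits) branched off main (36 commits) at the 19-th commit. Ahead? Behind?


Common ancestor: commit #19
feature commits after divergence: 32 - 19 = 13
main commits after divergence: 36 - 19 = 17
feature is 13 commits ahead of main
main is 17 commits ahead of feature

feature ahead: 13, main ahead: 17


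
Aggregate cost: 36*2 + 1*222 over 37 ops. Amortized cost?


Formula: Amortized cost = Total cost / Operations
Total cost = (36 * 2) + (1 * 222)
Total cost = 72 + 222 = 294
Amortized = 294 / 37 = 7.9459

7.9459


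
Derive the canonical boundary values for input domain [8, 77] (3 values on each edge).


Range: [8, 77]
Boundaries: just below min, min, min+1, max-1, max, just above max
Values: [7, 8, 9, 76, 77, 78]

[7, 8, 9, 76, 77, 78]


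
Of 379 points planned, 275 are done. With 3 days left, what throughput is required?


Formula: Required rate = Remaining points / Days left
Remaining = 379 - 275 = 104 points
Required rate = 104 / 3 = 34.67 points/day

34.67 points/day


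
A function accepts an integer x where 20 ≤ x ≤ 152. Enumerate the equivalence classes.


Valid range: [20, 152]
Class 1: x < 20 — invalid
Class 2: 20 ≤ x ≤ 152 — valid
Class 3: x > 152 — invalid
Total equivalence classes: 3

3 equivalence classes


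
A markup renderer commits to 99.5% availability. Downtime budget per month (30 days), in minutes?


Formula: allowed downtime = period * (100 - SLA) / 100
Period (month (30 days)) = 43200 minutes
Unavailability fraction = (100 - 99.5) / 100
Allowed downtime = 43200 * (100 - 99.5) / 100
Allowed downtime = 216.0 minutes

216.0 minutes
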